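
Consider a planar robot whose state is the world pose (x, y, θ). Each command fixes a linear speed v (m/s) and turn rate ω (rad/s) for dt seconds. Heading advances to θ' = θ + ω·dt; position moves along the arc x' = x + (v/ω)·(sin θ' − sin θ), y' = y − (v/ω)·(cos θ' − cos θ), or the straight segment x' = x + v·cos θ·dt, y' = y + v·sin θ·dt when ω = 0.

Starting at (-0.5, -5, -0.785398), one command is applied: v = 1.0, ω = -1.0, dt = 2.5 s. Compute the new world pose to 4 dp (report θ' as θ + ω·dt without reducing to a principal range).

θ' = -0.7854 + -1.0·2.5 = -3.2854
R = v/ω = 1.0/-1.0 = -1.0000
x' = -0.5 + -1.0000·(sin -3.2854 − sin -0.7854) = -1.3504
y' = -5 − -1.0000·(cos -3.2854 − cos -0.7854) = -6.6968

(-1.3504, -6.6968, -3.2854)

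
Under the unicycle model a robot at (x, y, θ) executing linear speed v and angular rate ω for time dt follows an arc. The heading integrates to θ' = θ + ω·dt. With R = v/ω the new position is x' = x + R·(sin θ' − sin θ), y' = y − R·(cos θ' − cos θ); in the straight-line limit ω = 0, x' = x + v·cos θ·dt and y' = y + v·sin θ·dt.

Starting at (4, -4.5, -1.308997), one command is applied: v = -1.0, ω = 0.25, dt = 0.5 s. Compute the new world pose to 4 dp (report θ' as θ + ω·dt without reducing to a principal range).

(3.8408, -4.0264, -1.1840)

θ' = -1.3090 + 0.25·0.5 = -1.1840
R = v/ω = -1.0/0.25 = -4.0000
x' = 4 + -4.0000·(sin -1.1840 − sin -1.3090) = 3.8408
y' = -4.5 − -4.0000·(cos -1.1840 − cos -1.3090) = -4.0264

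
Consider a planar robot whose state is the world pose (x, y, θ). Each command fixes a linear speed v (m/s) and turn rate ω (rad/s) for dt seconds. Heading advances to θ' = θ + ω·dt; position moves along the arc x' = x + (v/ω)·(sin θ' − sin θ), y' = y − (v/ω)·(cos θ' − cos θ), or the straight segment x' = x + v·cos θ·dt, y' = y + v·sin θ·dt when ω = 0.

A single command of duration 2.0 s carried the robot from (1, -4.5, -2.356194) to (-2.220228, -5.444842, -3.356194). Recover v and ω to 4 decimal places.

Δθ = -3.356194 − -2.356194 = -1.000000
ω = Δθ/dt = -1.000000/2.0 = -0.5000
R = Δx/(sin θ' − sin θ) = -3.5000
v = R·ω = -3.5000·-0.5000 = 1.7500

v = 1.7500, ω = -0.5000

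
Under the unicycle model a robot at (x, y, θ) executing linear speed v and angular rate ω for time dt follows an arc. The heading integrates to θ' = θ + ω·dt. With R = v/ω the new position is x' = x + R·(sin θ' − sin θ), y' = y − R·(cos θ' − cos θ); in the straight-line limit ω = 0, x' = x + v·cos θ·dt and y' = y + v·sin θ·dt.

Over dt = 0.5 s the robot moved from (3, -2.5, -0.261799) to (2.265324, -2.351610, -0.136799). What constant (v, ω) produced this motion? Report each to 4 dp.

Δθ = -0.136799 − -0.261799 = 0.125000
ω = Δθ/dt = 0.125000/0.5 = 0.2500
R = Δx/(sin θ' − sin θ) = -6.0000
v = R·ω = -6.0000·0.2500 = -1.5000

v = -1.5000, ω = 0.2500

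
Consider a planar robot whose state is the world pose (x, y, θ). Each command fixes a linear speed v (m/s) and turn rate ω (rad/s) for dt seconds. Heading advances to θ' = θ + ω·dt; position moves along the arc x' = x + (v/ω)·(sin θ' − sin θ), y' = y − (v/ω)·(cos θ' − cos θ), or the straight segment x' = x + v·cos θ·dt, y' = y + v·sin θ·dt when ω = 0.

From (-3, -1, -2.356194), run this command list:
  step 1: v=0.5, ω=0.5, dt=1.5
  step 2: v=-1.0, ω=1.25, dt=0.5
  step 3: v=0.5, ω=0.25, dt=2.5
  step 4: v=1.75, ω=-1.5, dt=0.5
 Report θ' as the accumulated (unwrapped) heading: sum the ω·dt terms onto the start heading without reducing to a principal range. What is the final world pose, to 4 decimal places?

(-1.8258, -2.5317, -1.1062)

step 1: θ'=-1.6062 (R=1.0000) → pose (-3.2923, -1.6717, -1.6062)
step 2: θ'=-0.9812 (R=-0.8000) → pose (-3.4268, -1.1986, -0.9812)
step 3: θ'=-0.3562 (R=2.0000) → pose (-2.4619, -1.9610, -0.3562)
step 4: θ'=-1.1062 (R=-1.1667) → pose (-1.8258, -2.5317, -1.1062)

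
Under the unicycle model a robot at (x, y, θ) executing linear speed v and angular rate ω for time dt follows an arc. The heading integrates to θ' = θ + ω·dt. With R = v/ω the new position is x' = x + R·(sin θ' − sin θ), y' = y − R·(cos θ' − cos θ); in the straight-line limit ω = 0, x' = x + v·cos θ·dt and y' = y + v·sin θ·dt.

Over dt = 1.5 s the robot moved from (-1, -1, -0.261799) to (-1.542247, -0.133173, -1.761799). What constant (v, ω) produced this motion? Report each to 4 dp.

Δθ = -1.761799 − -0.261799 = -1.500000
ω = Δθ/dt = -1.500000/1.5 = -1.0000
R = −Δy/(cos θ' − cos θ) = 0.7500
v = R·ω = 0.7500·-1.0000 = -0.7500

v = -0.7500, ω = -1.0000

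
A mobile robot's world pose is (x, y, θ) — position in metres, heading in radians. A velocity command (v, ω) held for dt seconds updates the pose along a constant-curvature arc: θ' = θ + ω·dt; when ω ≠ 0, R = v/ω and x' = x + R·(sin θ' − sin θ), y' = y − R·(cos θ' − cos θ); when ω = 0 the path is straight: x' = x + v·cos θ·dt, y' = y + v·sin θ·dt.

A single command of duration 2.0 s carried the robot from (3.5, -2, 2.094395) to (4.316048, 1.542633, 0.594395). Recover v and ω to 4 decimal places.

Δθ = 0.594395 − 2.094395 = -1.500000
ω = Δθ/dt = -1.500000/2.0 = -0.7500
R = −Δy/(cos θ' − cos θ) = -2.6667
v = R·ω = -2.6667·-0.7500 = 2.0000

v = 2.0000, ω = -0.7500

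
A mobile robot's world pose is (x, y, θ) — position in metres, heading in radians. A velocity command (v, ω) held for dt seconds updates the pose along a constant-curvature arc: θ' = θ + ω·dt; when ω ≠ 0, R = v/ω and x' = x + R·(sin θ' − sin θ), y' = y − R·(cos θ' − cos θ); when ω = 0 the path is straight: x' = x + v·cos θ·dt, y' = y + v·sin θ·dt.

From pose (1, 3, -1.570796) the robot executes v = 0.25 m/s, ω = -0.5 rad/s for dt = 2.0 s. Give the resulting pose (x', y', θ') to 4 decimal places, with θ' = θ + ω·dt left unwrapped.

(0.7702, 2.5793, -2.5708)

θ' = -1.5708 + -0.5·2.0 = -2.5708
R = v/ω = 0.25/-0.5 = -0.5000
x' = 1 + -0.5000·(sin -2.5708 − sin -1.5708) = 0.7702
y' = 3 − -0.5000·(cos -2.5708 − cos -1.5708) = 2.5793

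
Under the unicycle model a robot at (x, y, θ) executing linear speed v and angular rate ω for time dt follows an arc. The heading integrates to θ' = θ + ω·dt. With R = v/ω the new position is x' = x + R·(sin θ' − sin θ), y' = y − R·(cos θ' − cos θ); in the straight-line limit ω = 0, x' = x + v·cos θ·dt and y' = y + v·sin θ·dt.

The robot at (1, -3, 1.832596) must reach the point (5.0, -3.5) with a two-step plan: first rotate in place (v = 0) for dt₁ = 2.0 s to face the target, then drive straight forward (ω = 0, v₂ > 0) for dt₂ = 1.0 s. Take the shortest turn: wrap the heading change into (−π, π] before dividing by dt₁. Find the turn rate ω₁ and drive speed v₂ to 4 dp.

heading to target = atan2(-3.5−-3, 5−1) = -0.1244
Δθ = wrap(-0.1244 − 1.8326) = -1.9570; ω₁ = Δθ/dt₁ = -0.9785
distance = √((5−1)² + (-3.5−-3)²) = 4.0311; v₂ = distance/dt₂ = 4.0311

ω₁ = -0.9785, v₂ = 4.0311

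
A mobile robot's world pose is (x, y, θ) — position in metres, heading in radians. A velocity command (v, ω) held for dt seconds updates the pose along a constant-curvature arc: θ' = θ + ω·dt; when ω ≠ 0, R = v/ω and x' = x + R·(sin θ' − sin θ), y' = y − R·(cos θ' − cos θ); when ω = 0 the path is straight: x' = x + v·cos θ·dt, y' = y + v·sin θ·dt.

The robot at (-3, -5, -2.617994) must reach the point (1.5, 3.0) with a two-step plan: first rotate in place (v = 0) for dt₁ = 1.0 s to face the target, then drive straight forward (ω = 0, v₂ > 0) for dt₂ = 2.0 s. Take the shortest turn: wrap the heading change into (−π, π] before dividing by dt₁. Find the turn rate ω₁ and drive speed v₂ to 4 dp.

heading to target = atan2(3−-5, 1.5−-3) = 1.0584
Δθ = wrap(1.0584 − -2.6180) = -2.6068; ω₁ = Δθ/dt₁ = -2.6068
distance = √((1.5−-3)² + (3−-5)²) = 9.1788; v₂ = distance/dt₂ = 4.5894

ω₁ = -2.6068, v₂ = 4.5894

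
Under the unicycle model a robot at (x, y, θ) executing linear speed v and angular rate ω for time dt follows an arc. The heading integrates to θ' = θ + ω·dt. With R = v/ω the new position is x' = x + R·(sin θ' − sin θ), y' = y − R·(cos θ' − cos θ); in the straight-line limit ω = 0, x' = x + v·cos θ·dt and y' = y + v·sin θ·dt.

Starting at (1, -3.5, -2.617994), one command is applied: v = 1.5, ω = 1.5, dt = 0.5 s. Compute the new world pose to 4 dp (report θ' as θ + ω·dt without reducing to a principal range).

θ' = -2.6180 + 1.5·0.5 = -1.8680
R = v/ω = 1.5/1.5 = 1.0000
x' = 1 + 1.0000·(sin -1.8680 − sin -2.6180) = 0.5438
y' = -3.5 − 1.0000·(cos -1.8680 − cos -2.6180) = -4.0732

(0.5438, -4.0732, -1.8680)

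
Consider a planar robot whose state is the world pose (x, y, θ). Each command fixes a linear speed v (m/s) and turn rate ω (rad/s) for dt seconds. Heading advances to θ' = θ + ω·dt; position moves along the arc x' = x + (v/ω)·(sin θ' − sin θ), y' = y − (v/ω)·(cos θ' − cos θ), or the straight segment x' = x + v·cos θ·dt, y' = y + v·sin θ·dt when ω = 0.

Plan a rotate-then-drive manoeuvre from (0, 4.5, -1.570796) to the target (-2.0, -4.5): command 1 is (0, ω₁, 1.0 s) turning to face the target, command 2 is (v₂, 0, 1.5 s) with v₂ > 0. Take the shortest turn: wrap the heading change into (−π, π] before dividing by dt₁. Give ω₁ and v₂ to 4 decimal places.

ω₁ = -0.2187, v₂ = 6.1464

heading to target = atan2(-4.5−4.5, -2−0) = -1.7895
Δθ = wrap(-1.7895 − -1.5708) = -0.2187; ω₁ = Δθ/dt₁ = -0.2187
distance = √((-2−0)² + (-4.5−4.5)²) = 9.2195; v₂ = distance/dt₂ = 6.1464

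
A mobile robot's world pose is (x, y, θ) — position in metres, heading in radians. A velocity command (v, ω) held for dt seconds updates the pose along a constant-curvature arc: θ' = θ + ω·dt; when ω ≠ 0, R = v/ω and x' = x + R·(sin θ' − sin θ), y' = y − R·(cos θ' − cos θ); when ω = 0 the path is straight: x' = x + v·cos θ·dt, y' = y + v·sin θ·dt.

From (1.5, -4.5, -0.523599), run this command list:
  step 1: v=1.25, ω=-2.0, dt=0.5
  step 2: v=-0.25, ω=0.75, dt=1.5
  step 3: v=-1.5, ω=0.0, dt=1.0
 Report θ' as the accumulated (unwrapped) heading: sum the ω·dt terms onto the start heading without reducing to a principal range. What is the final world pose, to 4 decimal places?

step 1: θ'=-1.5236 (R=-0.6250) → pose (1.8118, -5.0118, -1.5236)
step 2: θ'=-0.3986 (R=-0.3333) → pose (1.6082, -4.7203, -0.3986)
step 3: θ'=-0.3986 (straight) → pose (0.2258, -4.1381, -0.3986)

(0.2258, -4.1381, -0.3986)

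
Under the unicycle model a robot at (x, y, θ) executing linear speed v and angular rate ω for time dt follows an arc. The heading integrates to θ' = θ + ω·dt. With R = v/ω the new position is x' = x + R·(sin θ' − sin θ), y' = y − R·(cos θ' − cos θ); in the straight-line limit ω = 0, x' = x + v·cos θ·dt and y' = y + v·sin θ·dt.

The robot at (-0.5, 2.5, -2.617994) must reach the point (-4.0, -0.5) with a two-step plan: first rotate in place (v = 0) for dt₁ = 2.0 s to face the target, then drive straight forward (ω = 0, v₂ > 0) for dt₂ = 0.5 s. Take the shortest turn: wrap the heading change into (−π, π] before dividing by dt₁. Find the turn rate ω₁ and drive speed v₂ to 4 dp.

ω₁ = 0.0925, v₂ = 9.2195

heading to target = atan2(-0.5−2.5, -4−-0.5) = -2.4330
Δθ = wrap(-2.4330 − -2.6180) = 0.1850; ω₁ = Δθ/dt₁ = 0.0925
distance = √((-4−-0.5)² + (-0.5−2.5)²) = 4.6098; v₂ = distance/dt₂ = 9.2195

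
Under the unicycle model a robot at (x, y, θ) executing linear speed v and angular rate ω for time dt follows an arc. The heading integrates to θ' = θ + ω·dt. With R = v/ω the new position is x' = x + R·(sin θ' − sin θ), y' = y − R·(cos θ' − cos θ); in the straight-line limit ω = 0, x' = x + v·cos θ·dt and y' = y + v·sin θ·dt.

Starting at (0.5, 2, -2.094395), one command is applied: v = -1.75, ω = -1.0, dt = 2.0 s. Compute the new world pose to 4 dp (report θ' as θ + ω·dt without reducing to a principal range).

θ' = -2.0944 + -1.0·2.0 = -4.0944
R = v/ω = -1.75/-1.0 = 1.7500
x' = 0.5 + 1.7500·(sin -4.0944 − sin -2.0944) = 3.4419
y' = 2 − 1.7500·(cos -4.0944 − cos -2.0944) = 2.1390

(3.4419, 2.1390, -4.0944)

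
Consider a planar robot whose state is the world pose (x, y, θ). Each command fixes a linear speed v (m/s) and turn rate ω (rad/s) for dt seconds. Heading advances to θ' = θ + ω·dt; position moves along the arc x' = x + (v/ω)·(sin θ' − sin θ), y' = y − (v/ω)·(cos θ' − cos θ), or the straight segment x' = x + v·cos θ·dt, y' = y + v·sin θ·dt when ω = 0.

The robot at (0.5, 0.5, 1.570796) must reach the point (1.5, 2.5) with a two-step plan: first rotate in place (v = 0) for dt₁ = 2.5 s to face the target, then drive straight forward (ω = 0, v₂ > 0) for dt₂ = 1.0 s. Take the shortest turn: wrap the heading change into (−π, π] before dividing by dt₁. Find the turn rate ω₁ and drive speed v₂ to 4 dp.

ω₁ = -0.1855, v₂ = 2.2361

heading to target = atan2(2.5−0.5, 1.5−0.5) = 1.1071
Δθ = wrap(1.1071 − 1.5708) = -0.4636; ω₁ = Δθ/dt₁ = -0.1855
distance = √((1.5−0.5)² + (2.5−0.5)²) = 2.2361; v₂ = distance/dt₂ = 2.2361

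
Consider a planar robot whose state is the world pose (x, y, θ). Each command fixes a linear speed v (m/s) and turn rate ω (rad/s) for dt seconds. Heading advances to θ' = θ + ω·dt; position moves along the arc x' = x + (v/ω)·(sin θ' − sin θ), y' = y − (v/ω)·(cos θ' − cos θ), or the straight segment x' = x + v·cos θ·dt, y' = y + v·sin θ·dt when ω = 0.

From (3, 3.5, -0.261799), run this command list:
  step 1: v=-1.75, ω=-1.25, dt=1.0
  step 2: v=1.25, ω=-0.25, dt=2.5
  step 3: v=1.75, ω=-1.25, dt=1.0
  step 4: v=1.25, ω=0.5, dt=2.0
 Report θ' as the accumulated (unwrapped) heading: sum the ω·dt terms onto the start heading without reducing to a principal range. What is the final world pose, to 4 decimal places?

(-2.6475, 0.5821, -2.3868)

step 1: θ'=-1.5118 (R=1.4000) → pose (1.9648, 4.7697, -1.5118)
step 2: θ'=-2.1368 (R=-5.0000) → pose (1.1937, 1.7936, -2.1368)
step 3: θ'=-3.3868 (R=-1.4000) → pose (-0.3278, 1.1863, -3.3868)
step 4: θ'=-2.3868 (R=2.5000) → pose (-2.6475, 0.5821, -2.3868)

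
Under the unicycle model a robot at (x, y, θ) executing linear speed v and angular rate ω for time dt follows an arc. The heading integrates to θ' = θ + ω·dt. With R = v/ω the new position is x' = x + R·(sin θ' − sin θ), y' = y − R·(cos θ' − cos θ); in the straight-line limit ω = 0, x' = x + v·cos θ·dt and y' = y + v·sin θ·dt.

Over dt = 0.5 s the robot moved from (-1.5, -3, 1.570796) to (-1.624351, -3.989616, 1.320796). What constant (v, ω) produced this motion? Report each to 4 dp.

Δθ = 1.320796 − 1.570796 = -0.250000
ω = Δθ/dt = -0.250000/0.5 = -0.5000
R = −Δy/(cos θ' − cos θ) = 4.0000
v = R·ω = 4.0000·-0.5000 = -2.0000

v = -2.0000, ω = -0.5000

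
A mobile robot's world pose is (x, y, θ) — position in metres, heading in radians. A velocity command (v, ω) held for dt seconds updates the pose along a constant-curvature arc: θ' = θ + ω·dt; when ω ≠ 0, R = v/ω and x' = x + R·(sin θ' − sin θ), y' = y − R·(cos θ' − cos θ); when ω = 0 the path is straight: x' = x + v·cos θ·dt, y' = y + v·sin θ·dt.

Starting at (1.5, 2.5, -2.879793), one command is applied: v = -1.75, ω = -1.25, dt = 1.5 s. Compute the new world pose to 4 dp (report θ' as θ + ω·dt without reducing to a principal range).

θ' = -2.8798 + -1.25·1.5 = -4.7548
R = v/ω = -1.75/-1.25 = 1.4000
x' = 1.5 + 1.4000·(sin -4.7548 − sin -2.8798) = 3.2611
y' = 2.5 − 1.4000·(cos -4.7548 − cos -2.8798) = 1.0884

(3.2611, 1.0884, -4.7548)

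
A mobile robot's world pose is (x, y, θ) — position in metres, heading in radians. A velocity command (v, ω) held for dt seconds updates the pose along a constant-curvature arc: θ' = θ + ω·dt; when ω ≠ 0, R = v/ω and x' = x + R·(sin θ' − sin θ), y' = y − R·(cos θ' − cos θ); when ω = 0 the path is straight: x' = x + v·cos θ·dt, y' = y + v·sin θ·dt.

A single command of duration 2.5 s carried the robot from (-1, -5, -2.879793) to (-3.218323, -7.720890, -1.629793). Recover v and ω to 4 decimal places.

Δθ = -1.629793 − -2.879793 = 1.250000
ω = Δθ/dt = 1.250000/2.5 = 0.5000
R = −Δy/(cos θ' − cos θ) = 3.0000
v = R·ω = 3.0000·0.5000 = 1.5000

v = 1.5000, ω = 0.5000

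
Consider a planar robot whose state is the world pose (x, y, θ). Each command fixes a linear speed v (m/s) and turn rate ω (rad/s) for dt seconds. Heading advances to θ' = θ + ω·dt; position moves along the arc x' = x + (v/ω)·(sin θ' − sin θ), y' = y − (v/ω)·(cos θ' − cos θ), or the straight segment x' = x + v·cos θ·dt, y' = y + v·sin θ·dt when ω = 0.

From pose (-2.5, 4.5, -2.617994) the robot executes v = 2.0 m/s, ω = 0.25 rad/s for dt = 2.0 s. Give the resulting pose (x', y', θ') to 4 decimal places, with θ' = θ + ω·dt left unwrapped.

θ' = -2.6180 + 0.25·2.0 = -2.1180
R = v/ω = 2.0/0.25 = 8.0000
x' = -2.5 + 8.0000·(sin -2.1180 − sin -2.6180) = -5.3319
y' = 4.5 − 8.0000·(cos -2.1180 − cos -2.6180) = 1.7342

(-5.3319, 1.7342, -2.1180)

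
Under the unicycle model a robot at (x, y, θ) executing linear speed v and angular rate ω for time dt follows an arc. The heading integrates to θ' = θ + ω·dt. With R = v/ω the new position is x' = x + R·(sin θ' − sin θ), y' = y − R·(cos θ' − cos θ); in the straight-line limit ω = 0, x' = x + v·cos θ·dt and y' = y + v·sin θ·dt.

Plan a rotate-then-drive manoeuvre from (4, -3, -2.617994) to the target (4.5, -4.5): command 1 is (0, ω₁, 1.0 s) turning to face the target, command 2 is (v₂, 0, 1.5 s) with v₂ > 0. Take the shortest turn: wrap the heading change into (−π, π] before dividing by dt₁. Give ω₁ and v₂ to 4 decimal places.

ω₁ = 1.3689, v₂ = 1.0541

heading to target = atan2(-4.5−-3, 4.5−4) = -1.2490
Δθ = wrap(-1.2490 − -2.6180) = 1.3689; ω₁ = Δθ/dt₁ = 1.3689
distance = √((4.5−4)² + (-4.5−-3)²) = 1.5811; v₂ = distance/dt₂ = 1.0541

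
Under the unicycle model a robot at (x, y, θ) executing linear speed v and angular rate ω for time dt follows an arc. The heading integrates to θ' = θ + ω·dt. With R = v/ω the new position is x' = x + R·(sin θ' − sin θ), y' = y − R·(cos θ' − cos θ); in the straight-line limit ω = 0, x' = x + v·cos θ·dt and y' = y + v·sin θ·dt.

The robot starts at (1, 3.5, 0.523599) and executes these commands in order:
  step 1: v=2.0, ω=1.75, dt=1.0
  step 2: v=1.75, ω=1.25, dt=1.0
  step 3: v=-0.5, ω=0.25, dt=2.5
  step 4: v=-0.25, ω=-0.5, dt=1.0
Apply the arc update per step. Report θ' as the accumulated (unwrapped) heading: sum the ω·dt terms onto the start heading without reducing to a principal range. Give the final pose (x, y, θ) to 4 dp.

(0.8352, 6.5796, 3.6486)

step 1: θ'=2.2736 (R=1.1429) → pose (1.3006, 5.2284, 2.2736)
step 2: θ'=3.5236 (R=1.4000) → pose (-0.2895, 5.6226, 3.5236)
step 3: θ'=4.1486 (R=-2.0000) → pose (0.6554, 6.4097, 4.1486)
step 4: θ'=3.6486 (R=0.5000) → pose (0.8352, 6.5796, 3.6486)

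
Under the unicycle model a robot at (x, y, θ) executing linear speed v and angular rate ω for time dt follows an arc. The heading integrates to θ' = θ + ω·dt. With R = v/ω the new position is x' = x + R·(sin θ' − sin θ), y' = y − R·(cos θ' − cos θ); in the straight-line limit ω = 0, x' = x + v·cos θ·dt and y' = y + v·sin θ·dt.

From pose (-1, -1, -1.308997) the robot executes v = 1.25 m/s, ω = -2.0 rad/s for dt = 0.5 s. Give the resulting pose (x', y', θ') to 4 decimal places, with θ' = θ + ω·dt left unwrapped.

(-1.1414, -1.5824, -2.3090)

θ' = -1.3090 + -2.0·0.5 = -2.3090
R = v/ω = 1.25/-2.0 = -0.6250
x' = -1 + -0.6250·(sin -2.3090 − sin -1.3090) = -1.1414
y' = -1 − -0.6250·(cos -2.3090 − cos -1.3090) = -1.5824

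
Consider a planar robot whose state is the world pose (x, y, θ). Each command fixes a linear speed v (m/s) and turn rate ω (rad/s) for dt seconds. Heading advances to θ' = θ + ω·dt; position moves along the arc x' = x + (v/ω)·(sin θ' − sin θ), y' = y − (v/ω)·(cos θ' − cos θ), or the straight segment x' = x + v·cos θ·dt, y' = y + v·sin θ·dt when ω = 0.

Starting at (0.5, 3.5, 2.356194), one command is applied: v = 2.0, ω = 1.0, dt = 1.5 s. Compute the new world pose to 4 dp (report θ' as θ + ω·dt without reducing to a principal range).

(-2.2248, 3.5965, 3.8562)

θ' = 2.3562 + 1.0·1.5 = 3.8562
R = v/ω = 2.0/1.0 = 2.0000
x' = 0.5 + 2.0000·(sin 3.8562 − sin 2.3562) = -2.2248
y' = 3.5 − 2.0000·(cos 3.8562 − cos 2.3562) = 3.5965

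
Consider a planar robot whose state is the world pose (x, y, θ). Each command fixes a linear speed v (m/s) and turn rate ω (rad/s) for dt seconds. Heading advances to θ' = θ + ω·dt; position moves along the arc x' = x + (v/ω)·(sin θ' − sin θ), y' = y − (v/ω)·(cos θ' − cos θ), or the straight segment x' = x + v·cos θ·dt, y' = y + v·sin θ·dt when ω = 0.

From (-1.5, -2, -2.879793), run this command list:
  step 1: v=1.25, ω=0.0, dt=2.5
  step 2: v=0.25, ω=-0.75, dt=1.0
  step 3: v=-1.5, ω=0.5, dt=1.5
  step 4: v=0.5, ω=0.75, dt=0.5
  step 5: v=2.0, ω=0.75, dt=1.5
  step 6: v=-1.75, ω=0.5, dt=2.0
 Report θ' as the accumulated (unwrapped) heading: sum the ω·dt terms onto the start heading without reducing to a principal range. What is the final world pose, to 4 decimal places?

(-5.9727, -3.2015, -0.3798)

step 1: θ'=-2.8798 (straight) → pose (-4.5185, -2.8088, -2.8798)
step 2: θ'=-3.6298 (R=-0.3333) → pose (-4.7611, -2.7812, -3.6298)
step 3: θ'=-2.8798 (R=-3.0000) → pose (-2.5776, -3.0295, -2.8798)
step 4: θ'=-2.5048 (R=0.6667) → pose (-2.8014, -3.1374, -2.5048)
step 5: θ'=-1.3798 (R=2.6667) → pose (-3.8339, -5.7877, -1.3798)
step 6: θ'=-0.3798 (R=-3.5000) → pose (-5.9727, -3.2015, -0.3798)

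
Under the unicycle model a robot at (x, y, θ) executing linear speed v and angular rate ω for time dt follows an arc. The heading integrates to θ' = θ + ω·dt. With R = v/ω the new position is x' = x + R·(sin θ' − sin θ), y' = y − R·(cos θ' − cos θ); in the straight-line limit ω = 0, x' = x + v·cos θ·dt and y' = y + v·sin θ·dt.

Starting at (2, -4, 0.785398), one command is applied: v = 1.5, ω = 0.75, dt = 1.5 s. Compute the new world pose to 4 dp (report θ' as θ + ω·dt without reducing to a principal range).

(2.4716, -1.9196, 1.9104)

θ' = 0.7854 + 0.75·1.5 = 1.9104
R = v/ω = 1.5/0.75 = 2.0000
x' = 2 + 2.0000·(sin 1.9104 − sin 0.7854) = 2.4716
y' = -4 − 2.0000·(cos 1.9104 − cos 0.7854) = -1.9196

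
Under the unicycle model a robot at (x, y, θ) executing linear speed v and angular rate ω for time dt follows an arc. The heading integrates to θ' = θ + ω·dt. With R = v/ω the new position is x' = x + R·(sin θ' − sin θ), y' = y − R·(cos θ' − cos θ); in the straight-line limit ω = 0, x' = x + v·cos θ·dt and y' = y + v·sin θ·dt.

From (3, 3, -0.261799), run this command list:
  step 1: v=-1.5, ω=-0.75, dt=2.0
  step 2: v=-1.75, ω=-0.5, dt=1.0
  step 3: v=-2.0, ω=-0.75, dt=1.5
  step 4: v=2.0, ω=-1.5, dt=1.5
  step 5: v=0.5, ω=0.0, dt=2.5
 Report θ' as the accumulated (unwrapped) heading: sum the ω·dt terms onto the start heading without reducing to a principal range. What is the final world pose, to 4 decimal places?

(5.5140, 10.8758, -5.6368)

step 1: θ'=-1.7618 (R=2.0000) → pose (1.5540, 5.3115, -1.7618)
step 2: θ'=-2.2618 (R=3.5000) → pose (2.2932, 6.8777, -2.2618)
step 3: θ'=-3.3868 (R=2.6667) → pose (4.9955, 7.7651, -3.3868)
step 4: θ'=-5.6368 (R=-1.3333) → pose (4.5161, 10.1229, -5.6368)
step 5: θ'=-5.6368 (straight) → pose (5.5140, 10.8758, -5.6368)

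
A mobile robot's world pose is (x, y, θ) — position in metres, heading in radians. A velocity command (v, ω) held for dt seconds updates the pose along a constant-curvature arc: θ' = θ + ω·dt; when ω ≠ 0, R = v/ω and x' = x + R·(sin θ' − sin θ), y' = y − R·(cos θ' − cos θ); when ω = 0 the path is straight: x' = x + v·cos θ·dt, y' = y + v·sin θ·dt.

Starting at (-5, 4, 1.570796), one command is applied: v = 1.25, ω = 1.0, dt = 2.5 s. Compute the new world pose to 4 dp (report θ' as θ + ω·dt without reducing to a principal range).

θ' = 1.5708 + 1.0·2.5 = 4.0708
R = v/ω = 1.25/1.0 = 1.2500
x' = -5 + 1.2500·(sin 4.0708 − sin 1.5708) = -7.2514
y' = 4 − 1.2500·(cos 4.0708 − cos 1.5708) = 4.7481

(-7.2514, 4.7481, 4.0708)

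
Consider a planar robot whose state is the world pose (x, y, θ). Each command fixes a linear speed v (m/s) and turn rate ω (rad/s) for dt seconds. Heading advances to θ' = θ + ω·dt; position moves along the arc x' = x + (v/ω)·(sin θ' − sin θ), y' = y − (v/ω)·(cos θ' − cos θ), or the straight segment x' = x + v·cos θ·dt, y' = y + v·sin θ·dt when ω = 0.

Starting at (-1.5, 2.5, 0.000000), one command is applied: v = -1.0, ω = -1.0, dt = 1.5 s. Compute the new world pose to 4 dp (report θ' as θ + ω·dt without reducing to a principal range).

θ' = 0.0000 + -1.0·1.5 = -1.5000
R = v/ω = -1.0/-1.0 = 1.0000
x' = -1.5 + 1.0000·(sin -1.5000 − sin 0.0000) = -2.4975
y' = 2.5 − 1.0000·(cos -1.5000 − cos 0.0000) = 3.4293

(-2.4975, 3.4293, -1.5000)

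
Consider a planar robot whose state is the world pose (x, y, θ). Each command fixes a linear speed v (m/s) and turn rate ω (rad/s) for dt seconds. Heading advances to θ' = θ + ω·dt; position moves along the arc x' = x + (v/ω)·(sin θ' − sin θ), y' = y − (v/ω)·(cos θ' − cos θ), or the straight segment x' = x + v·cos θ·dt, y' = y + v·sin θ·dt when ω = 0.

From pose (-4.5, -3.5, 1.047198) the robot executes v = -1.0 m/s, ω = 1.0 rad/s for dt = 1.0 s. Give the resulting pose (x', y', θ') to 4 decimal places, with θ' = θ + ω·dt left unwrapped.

(-4.5226, -4.4586, 2.0472)

θ' = 1.0472 + 1.0·1.0 = 2.0472
R = v/ω = -1.0/1.0 = -1.0000
x' = -4.5 + -1.0000·(sin 2.0472 − sin 1.0472) = -4.5226
y' = -3.5 − -1.0000·(cos 2.0472 − cos 1.0472) = -4.4586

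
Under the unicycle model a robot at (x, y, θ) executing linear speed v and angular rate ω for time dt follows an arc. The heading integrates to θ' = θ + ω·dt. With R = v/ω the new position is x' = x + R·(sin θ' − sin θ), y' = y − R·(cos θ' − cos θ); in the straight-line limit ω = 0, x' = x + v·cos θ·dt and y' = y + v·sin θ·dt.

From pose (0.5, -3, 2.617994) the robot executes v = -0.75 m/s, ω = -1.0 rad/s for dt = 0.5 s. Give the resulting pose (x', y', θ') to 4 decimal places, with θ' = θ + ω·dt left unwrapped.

θ' = 2.6180 + -1.0·0.5 = 2.1180
R = v/ω = -0.75/-1.0 = 0.7500
x' = 0.5 + 0.7500·(sin 2.1180 − sin 2.6180) = 0.7655
y' = -3 − 0.7500·(cos 2.1180 − cos 2.6180) = -3.2593

(0.7655, -3.2593, 2.1180)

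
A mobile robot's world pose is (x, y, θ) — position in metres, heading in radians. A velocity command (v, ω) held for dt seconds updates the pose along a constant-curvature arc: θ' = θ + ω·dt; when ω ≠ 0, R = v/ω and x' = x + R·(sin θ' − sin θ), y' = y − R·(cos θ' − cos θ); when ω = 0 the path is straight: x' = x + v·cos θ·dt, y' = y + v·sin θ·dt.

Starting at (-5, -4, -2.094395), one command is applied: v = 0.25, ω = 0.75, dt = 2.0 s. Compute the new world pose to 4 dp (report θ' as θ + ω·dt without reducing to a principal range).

(-4.8980, -4.4428, -0.5944)

θ' = -2.0944 + 0.75·2.0 = -0.5944
R = v/ω = 0.25/0.75 = 0.3333
x' = -5 + 0.3333·(sin -0.5944 − sin -2.0944) = -4.8980
y' = -4 − 0.3333·(cos -0.5944 − cos -2.0944) = -4.4428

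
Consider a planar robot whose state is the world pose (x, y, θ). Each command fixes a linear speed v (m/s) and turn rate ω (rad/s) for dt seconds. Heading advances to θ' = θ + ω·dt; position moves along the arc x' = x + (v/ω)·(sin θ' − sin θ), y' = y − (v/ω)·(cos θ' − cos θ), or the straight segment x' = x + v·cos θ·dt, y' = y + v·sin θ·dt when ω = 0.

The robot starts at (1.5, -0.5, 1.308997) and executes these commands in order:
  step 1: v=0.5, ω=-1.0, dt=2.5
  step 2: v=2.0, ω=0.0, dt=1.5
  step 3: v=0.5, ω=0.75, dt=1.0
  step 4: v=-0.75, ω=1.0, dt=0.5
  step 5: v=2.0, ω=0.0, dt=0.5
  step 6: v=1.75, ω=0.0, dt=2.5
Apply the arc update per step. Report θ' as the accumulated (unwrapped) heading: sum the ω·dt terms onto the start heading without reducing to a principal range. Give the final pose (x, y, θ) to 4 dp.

(8.8954, -3.1986, 0.0590)

step 1: θ'=-1.1910 (R=-0.5000) → pose (2.4473, -0.4440, -1.1910)
step 2: θ'=-1.1910 (straight) → pose (3.5595, -3.2303, -1.1910)
step 3: θ'=-0.4410 (R=0.6667) → pose (3.8941, -3.5860, -0.4410)
step 4: θ'=0.0590 (R=-0.7500) → pose (3.5298, -3.5155, 0.0590)
step 5: θ'=0.0590 (straight) → pose (4.5280, -3.4566, 0.0590)
step 6: θ'=0.0590 (straight) → pose (8.8954, -3.1986, 0.0590)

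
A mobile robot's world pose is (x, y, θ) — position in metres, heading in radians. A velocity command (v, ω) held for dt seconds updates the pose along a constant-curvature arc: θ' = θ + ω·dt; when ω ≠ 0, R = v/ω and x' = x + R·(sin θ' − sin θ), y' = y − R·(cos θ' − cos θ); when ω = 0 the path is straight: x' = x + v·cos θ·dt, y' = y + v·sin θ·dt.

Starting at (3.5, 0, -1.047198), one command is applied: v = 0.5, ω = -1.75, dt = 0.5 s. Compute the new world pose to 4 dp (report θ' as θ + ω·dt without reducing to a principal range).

θ' = -1.0472 + -1.75·0.5 = -1.9222
R = v/ω = 0.5/-1.75 = -0.2857
x' = 3.5 + -0.2857·(sin -1.9222 − sin -1.0472) = 3.5208
y' = 0 − -0.2857·(cos -1.9222 − cos -1.0472) = -0.2412

(3.5208, -0.2412, -1.9222)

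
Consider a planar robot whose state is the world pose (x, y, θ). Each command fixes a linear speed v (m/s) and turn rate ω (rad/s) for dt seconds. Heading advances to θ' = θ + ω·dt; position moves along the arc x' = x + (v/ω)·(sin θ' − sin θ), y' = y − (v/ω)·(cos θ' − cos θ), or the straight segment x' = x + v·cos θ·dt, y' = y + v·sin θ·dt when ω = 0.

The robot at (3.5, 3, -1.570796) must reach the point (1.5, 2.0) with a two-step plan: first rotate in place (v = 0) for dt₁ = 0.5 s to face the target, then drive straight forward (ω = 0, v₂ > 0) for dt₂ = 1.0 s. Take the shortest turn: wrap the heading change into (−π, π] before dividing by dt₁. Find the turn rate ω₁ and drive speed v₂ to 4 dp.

heading to target = atan2(2−3, 1.5−3.5) = -2.6779
Δθ = wrap(-2.6779 − -1.5708) = -1.1071; ω₁ = Δθ/dt₁ = -2.2143
distance = √((1.5−3.5)² + (2−3)²) = 2.2361; v₂ = distance/dt₂ = 2.2361

ω₁ = -2.2143, v₂ = 2.2361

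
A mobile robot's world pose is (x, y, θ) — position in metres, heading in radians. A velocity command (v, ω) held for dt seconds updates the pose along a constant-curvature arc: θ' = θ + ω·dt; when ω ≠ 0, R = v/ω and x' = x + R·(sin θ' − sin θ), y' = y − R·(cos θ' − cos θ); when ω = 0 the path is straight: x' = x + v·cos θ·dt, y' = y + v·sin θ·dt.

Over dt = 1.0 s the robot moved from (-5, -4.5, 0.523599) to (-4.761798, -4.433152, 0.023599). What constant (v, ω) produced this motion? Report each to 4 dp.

Δθ = 0.023599 − 0.523599 = -0.500000
ω = Δθ/dt = -0.500000/1.0 = -0.5000
R = Δx/(sin θ' − sin θ) = -0.5000
v = R·ω = -0.5000·-0.5000 = 0.2500

v = 0.2500, ω = -0.5000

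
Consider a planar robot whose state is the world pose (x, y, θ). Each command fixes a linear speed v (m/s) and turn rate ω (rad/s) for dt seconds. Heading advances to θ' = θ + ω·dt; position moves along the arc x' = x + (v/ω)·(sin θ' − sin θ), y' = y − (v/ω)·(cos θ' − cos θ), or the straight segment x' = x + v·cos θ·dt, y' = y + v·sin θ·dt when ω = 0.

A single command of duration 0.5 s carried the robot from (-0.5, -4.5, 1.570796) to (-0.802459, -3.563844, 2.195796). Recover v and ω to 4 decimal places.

Δθ = 2.195796 − 1.570796 = 0.625000
ω = Δθ/dt = 0.625000/0.5 = 1.2500
R = −Δy/(cos θ' − cos θ) = 1.6000
v = R·ω = 1.6000·1.2500 = 2.0000

v = 2.0000, ω = 1.2500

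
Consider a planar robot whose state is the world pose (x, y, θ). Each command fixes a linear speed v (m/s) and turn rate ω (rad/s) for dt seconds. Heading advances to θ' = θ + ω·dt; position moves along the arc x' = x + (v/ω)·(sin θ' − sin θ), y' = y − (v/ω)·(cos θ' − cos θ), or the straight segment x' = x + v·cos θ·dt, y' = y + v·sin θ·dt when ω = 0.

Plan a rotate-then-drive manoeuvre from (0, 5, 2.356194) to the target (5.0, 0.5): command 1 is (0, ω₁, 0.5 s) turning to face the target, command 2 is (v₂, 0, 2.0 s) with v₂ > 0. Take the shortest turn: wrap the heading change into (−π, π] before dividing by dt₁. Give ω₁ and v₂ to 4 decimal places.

ω₁ = -6.1780, v₂ = 3.3634

heading to target = atan2(0.5−5, 5−0) = -0.7328
Δθ = wrap(-0.7328 − 2.3562) = -3.0890; ω₁ = Δθ/dt₁ = -6.1780
distance = √((5−0)² + (0.5−5)²) = 6.7268; v₂ = distance/dt₂ = 3.3634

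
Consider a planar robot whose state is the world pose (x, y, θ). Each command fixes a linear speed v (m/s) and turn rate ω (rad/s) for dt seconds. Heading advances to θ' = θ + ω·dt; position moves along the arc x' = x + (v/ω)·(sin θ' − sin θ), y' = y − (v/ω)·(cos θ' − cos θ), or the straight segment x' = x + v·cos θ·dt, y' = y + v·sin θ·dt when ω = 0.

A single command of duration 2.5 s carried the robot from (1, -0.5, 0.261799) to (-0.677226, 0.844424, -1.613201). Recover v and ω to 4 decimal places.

v = -1.0000, ω = -0.7500

Δθ = -1.613201 − 0.261799 = -1.875000
ω = Δθ/dt = -1.875000/2.5 = -0.7500
R = Δx/(sin θ' − sin θ) = 1.3333
v = R·ω = 1.3333·-0.7500 = -1.0000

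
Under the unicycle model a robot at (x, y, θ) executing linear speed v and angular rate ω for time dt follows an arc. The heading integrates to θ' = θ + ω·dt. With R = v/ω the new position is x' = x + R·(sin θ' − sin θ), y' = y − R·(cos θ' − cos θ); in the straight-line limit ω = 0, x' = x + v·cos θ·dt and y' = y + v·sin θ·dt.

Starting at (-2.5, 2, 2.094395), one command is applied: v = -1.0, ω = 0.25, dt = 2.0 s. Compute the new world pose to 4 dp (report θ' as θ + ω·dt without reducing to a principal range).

θ' = 2.0944 + 0.25·2.0 = 2.5944
R = v/ω = -1.0/0.25 = -4.0000
x' = -2.5 + -4.0000·(sin 2.5944 − sin 2.0944) = -1.1171
y' = 2 − -4.0000·(cos 2.5944 − cos 2.0944) = 0.5841

(-1.1171, 0.5841, 2.5944)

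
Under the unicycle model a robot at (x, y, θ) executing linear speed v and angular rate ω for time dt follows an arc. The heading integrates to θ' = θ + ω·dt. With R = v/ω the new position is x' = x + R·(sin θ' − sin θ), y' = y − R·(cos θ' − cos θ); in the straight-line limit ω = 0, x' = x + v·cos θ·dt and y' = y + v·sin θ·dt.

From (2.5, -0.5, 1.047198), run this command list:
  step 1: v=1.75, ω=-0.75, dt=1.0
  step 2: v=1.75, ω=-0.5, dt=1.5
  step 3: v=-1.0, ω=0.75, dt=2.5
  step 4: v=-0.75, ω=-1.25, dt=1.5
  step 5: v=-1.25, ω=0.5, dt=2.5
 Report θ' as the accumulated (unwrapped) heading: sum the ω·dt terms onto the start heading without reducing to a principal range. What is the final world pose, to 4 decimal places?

(0.7535, -1.5884, 0.7972)

step 1: θ'=0.2972 (R=-2.3333) → pose (3.8374, 0.5644, 0.2972)
step 2: θ'=-0.4528 (R=-3.5000) → pose (6.3936, 0.3651, -0.4528)
step 3: θ'=1.4222 (R=-1.3333) → pose (4.4916, -0.6365, 1.4222)
step 4: θ'=-0.4528 (R=0.6000) → pose (3.6357, -1.0872, -0.4528)
step 5: θ'=0.7972 (R=-2.5000) → pose (0.7535, -1.5884, 0.7972)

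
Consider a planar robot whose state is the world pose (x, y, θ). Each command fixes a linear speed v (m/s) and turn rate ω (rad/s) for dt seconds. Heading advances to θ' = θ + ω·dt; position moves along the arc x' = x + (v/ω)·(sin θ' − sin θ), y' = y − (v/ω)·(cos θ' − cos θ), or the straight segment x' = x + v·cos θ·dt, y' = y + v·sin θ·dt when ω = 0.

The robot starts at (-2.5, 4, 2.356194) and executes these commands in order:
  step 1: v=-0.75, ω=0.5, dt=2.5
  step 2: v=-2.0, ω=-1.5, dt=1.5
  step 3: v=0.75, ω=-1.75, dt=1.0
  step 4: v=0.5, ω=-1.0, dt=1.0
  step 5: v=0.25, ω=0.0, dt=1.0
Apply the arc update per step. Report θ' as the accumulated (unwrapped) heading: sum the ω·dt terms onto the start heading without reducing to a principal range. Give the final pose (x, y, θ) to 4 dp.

step 1: θ'=3.6062 (R=-1.5000) → pose (-0.7672, 3.7197, 3.6062)
step 2: θ'=1.3562 (R=1.3333) → pose (1.1329, 2.2437, 1.3562)
step 3: θ'=-0.3938 (R=-0.4286) → pose (1.7161, 2.5482, -0.3938)
step 4: θ'=-1.3938 (R=-0.5000) → pose (2.0165, 2.1745, -1.3938)
step 5: θ'=-1.3938 (straight) → pose (2.0605, 1.9284, -1.3938)

(2.0605, 1.9284, -1.3938)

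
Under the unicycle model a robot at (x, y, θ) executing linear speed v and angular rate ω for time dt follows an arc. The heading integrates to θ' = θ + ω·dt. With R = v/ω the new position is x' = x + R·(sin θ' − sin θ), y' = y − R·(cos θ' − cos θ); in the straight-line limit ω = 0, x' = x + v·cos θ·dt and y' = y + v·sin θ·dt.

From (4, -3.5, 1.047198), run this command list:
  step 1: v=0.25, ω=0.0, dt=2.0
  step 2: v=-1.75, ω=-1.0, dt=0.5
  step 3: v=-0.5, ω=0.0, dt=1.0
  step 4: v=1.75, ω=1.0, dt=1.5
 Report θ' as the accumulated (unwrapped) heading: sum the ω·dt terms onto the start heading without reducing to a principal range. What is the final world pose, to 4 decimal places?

(3.8626, -1.6496, 2.0472)

step 1: θ'=1.0472 (straight) → pose (4.2500, -3.0670, 1.0472)
step 2: θ'=0.5472 (R=1.7500) → pose (3.6450, -3.6865, 0.5472)
step 3: θ'=0.5472 (straight) → pose (3.2180, -3.9466, 0.5472)
step 4: θ'=2.0472 (R=1.7500) → pose (3.8626, -1.6496, 2.0472)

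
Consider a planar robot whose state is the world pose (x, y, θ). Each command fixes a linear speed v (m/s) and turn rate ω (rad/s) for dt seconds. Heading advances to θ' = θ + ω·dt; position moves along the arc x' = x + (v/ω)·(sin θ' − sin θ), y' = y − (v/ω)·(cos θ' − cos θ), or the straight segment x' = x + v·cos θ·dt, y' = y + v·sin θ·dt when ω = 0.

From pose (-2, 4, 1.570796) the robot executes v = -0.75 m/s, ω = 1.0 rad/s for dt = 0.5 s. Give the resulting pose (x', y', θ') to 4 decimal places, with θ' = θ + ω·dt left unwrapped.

θ' = 1.5708 + 1.0·0.5 = 2.0708
R = v/ω = -0.75/1.0 = -0.7500
x' = -2 + -0.7500·(sin 2.0708 − sin 1.5708) = -1.9082
y' = 4 − -0.7500·(cos 2.0708 − cos 1.5708) = 3.6404

(-1.9082, 3.6404, 2.0708)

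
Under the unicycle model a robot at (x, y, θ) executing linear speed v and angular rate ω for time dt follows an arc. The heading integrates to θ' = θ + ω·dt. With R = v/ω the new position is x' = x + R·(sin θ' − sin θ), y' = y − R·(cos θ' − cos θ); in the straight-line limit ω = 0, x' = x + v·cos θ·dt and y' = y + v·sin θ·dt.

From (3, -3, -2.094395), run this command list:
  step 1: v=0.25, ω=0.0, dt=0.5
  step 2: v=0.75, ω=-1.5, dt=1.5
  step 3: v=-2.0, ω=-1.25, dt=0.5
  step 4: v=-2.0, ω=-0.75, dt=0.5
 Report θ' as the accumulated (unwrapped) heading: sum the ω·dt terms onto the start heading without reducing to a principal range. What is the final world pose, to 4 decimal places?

step 1: θ'=-2.0944 (straight) → pose (2.9375, -3.1083, -2.0944)
step 2: θ'=-4.3444 (R=-0.5000) → pose (2.0380, -3.0381, -4.3444)
step 3: θ'=-4.9694 (R=1.6000) → pose (2.0925, -4.0204, -4.9694)
step 4: θ'=-5.3444 (R=2.6667) → pose (1.6650, -4.9180, -5.3444)

(1.6650, -4.9180, -5.3444)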